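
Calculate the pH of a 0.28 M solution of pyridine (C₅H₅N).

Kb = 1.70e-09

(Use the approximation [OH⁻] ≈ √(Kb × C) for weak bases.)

[OH⁻] = √(Kb × C) = √(1.70e-09 × 0.28) = 2.1817e-05. pOH = 4.66, pH = 14 - pOH

pH = 9.34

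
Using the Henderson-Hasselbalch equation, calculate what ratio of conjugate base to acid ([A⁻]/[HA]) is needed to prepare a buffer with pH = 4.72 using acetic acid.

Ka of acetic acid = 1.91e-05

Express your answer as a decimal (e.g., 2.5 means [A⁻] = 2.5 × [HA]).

pKa = -log(1.91e-05) = 4.7190. pH = pKa + log([A⁻]/[HA]), so log([A⁻]/[HA]) = pH − pKa = 4.72 − 4.7190 = 0.0010. [A⁻]/[HA] = 10^(0.0010) = 1.00

[A⁻]/[HA] = 1.00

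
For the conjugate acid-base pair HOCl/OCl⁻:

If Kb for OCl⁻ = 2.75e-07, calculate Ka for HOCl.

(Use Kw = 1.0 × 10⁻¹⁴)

For a conjugate pair Ka × Kb = Kw, so Ka = Kw/Kb = 1.0 × 10⁻¹⁴ / 2.75e-07 = 3.64e-08.

K_a = 3.64e-08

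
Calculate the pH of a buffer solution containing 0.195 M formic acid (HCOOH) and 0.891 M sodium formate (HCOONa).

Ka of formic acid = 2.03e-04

pKa = -log(2.03e-04) = 3.69. pH = pKa + log([A⁻]/[HA]) = 3.69 + log(0.891/0.195)

pH = 4.35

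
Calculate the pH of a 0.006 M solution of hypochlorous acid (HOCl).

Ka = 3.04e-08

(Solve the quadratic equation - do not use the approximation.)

x² + Ka×x - Ka×C = 0. Using quadratic formula: [H⁺] = 1.3490e-05

pH = 4.87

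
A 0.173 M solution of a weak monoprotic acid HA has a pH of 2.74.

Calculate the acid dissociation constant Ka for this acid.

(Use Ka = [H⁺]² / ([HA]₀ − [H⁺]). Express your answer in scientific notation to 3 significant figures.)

[H⁺] = 10^(−pH) = 10^(−2.74) = 1.820e-03 M. For HA ⇌ H⁺ + A⁻, Ka = [H⁺][A⁻]/[HA] = [H⁺]² / ([HA]₀ − [H⁺]) = (1.820e-03)² / (0.173 − 1.820e-03) = 1.93e-05.

K_a = 1.93e-05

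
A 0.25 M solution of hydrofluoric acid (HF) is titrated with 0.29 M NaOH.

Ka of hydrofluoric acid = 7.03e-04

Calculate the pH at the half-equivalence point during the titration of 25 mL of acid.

At half-equivalence [HA] = [A⁻], so Henderson-Hasselbalch gives pH = pKa = -log(7.03e-04) = 3.15.

pH = pKa = 3.15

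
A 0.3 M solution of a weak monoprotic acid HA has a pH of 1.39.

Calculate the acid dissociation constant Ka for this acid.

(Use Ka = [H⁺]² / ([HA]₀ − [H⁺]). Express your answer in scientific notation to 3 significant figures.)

[H⁺] = 10^(−pH) = 10^(−1.39) = 4.074e-02 M. For HA ⇌ H⁺ + A⁻, Ka = [H⁺][A⁻]/[HA] = [H⁺]² / ([HA]₀ − [H⁺]) = (4.074e-02)² / (0.3 − 4.074e-02) = 6.40e-03.

K_a = 6.40e-03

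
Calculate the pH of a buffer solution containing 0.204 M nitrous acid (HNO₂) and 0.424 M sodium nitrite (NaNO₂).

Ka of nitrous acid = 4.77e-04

pKa = -log(4.77e-04) = 3.32. pH = pKa + log([A⁻]/[HA]) = 3.32 + log(0.424/0.204)

pH = 3.64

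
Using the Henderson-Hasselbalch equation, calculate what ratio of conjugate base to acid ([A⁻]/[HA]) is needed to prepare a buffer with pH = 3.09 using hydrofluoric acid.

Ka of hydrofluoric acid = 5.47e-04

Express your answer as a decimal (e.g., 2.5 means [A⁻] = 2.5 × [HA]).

pKa = -log(5.47e-04) = 3.2620. pH = pKa + log([A⁻]/[HA]), so log([A⁻]/[HA]) = pH − pKa = 3.09 − 3.2620 = -0.1720. [A⁻]/[HA] = 10^(-0.1720) = 0.673

[A⁻]/[HA] = 0.673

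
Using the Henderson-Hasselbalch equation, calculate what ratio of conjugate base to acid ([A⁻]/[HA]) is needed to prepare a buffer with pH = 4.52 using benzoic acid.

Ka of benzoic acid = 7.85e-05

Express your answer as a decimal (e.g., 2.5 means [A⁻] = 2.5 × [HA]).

pKa = -log(7.85e-05) = 4.1051. pH = pKa + log([A⁻]/[HA]), so log([A⁻]/[HA]) = pH − pKa = 4.52 − 4.1051 = 0.4149. [A⁻]/[HA] = 10^(0.4149) = 2.60

[A⁻]/[HA] = 2.60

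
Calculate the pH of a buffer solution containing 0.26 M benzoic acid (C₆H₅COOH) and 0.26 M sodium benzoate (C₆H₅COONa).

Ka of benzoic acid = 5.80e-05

pKa = -log(5.80e-05) = 4.24. pH = pKa + log([A⁻]/[HA]) = 4.24 + log(0.26/0.26)

pH = 4.24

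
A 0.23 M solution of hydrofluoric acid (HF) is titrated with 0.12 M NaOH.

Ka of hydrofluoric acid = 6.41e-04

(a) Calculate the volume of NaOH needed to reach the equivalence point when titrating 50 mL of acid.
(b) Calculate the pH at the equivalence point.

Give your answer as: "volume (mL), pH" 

moles acid = 0.23 × 50/1000 = 0.0115 mol; V_base = moles/0.12 × 1000 = 95.8 mL. At equivalence only the conjugate base is present: [A⁻] = 0.0115/0.146 = 7.8857e-02 M. Kb = Kw/Ka = 1.56e-11; [OH⁻] = √(Kb × [A⁻]) = 1.1092e-06; pOH = 5.96; pH = 14 - pOH = 8.04.

V = 95.8 mL, pH = 8.04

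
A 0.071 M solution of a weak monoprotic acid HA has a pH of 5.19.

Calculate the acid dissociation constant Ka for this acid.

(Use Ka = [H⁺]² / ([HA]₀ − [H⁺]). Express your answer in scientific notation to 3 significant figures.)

[H⁺] = 10^(−pH) = 10^(−5.19) = 6.457e-06 M. For HA ⇌ H⁺ + A⁻, Ka = [H⁺][A⁻]/[HA] = [H⁺]² / ([HA]₀ − [H⁺]) = (6.457e-06)² / (0.071 − 6.457e-06) = 5.87e-10.

K_a = 5.87e-10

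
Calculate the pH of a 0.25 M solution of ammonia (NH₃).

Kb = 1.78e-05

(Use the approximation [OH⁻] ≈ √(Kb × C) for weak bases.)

[OH⁻] = √(Kb × C) = √(1.78e-05 × 0.25) = 2.1095e-03. pOH = 2.68, pH = 14 - pOH

pH = 11.32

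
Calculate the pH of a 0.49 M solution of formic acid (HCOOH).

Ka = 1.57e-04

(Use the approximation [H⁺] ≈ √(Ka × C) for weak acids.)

[H⁺] = √(Ka × C) = √(1.57e-04 × 0.49) = 8.7710e-03. pH = -log(8.7710e-03)

pH = 2.06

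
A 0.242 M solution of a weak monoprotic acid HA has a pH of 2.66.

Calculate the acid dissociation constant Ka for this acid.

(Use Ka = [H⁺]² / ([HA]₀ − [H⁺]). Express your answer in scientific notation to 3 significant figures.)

[H⁺] = 10^(−pH) = 10^(−2.66) = 2.188e-03 M. For HA ⇌ H⁺ + A⁻, Ka = [H⁺][A⁻]/[HA] = [H⁺]² / ([HA]₀ − [H⁺]) = (2.188e-03)² / (0.242 − 2.188e-03) = 2.00e-05.

K_a = 2.00e-05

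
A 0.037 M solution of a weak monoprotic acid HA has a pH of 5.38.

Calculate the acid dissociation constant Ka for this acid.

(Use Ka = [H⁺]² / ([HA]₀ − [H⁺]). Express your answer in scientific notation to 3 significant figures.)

[H⁺] = 10^(−pH) = 10^(−5.38) = 4.169e-06 M. For HA ⇌ H⁺ + A⁻, Ka = [H⁺][A⁻]/[HA] = [H⁺]² / ([HA]₀ − [H⁺]) = (4.169e-06)² / (0.037 − 4.169e-06) = 4.70e-10.

K_a = 4.70e-10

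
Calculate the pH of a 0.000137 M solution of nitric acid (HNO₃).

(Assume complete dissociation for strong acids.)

[H⁺] = 0.000137 M for strong acid. pH = -log[H⁺] = -log(0.000137)

pH = 3.86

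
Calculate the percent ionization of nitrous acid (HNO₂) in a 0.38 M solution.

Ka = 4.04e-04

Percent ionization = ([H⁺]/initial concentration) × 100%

Using Ka equilibrium: x² + Ka×x - Ka×C = 0. Solving: [H⁺] = 1.2190e-02. Percent = (1.2190e-02/0.38) × 100

Percent ionization = 3.21%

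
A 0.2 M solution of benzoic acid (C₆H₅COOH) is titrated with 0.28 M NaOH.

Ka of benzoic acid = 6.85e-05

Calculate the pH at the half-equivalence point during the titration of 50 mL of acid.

At half-equivalence [HA] = [A⁻], so Henderson-Hasselbalch gives pH = pKa = -log(6.85e-05) = 4.16.

pH = pKa = 4.16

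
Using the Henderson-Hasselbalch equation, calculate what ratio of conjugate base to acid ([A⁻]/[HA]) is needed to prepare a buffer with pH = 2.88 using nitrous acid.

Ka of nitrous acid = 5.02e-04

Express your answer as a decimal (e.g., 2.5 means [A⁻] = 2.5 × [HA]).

pKa = -log(5.02e-04) = 3.2993. pH = pKa + log([A⁻]/[HA]), so log([A⁻]/[HA]) = pH − pKa = 2.88 − 3.2993 = -0.4193. [A⁻]/[HA] = 10^(-0.4193) = 0.381

[A⁻]/[HA] = 0.381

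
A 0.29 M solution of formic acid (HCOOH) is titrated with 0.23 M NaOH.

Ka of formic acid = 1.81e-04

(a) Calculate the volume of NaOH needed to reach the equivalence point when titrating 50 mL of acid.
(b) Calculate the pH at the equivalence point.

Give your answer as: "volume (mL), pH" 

moles acid = 0.29 × 50/1000 = 0.0145 mol; V_base = moles/0.23 × 1000 = 63.0 mL. At equivalence only the conjugate base is present: [A⁻] = 0.0145/0.113 = 1.2827e-01 M. Kb = Kw/Ka = 5.52e-11; [OH⁻] = √(Kb × [A⁻]) = 2.6621e-06; pOH = 5.57; pH = 14 - pOH = 8.43.

V = 63.0 mL, pH = 8.43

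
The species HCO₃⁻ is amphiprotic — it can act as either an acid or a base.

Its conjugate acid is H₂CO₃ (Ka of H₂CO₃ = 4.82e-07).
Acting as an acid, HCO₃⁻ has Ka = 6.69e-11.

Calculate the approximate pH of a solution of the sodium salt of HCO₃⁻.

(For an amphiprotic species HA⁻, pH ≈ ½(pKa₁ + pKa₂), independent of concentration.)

pKa₁ = -log(4.82e-07) = 6.32; pKa₂ = -log(6.69e-11) = 10.17. For an amphiprotic species, pH ≈ ½(pKa₁ + pKa₂) = ½(6.32 + 10.17) = 8.25.

pH = 8.25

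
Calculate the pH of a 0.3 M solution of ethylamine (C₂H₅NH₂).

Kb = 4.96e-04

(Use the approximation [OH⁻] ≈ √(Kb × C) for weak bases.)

[OH⁻] = √(Kb × C) = √(4.96e-04 × 0.3) = 1.2198e-02. pOH = 1.91, pH = 14 - pOH

pH = 12.09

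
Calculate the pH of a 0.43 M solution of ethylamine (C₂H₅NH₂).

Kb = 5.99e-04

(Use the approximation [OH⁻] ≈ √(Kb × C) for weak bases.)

[OH⁻] = √(Kb × C) = √(5.99e-04 × 0.43) = 1.6049e-02. pOH = 1.79, pH = 14 - pOH

pH = 12.21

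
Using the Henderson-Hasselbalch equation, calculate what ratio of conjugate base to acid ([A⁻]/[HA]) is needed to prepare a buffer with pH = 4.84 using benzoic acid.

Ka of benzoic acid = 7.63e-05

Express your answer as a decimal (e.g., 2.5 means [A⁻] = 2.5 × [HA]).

pKa = -log(7.63e-05) = 4.1175. pH = pKa + log([A⁻]/[HA]), so log([A⁻]/[HA]) = pH − pKa = 4.84 − 4.1175 = 0.7225. [A⁻]/[HA] = 10^(0.7225) = 5.28

[A⁻]/[HA] = 5.28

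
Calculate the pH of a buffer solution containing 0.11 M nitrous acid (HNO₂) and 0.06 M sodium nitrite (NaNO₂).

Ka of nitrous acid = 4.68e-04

pKa = -log(4.68e-04) = 3.33. pH = pKa + log([A⁻]/[HA]) = 3.33 + log(0.06/0.11)

pH = 3.07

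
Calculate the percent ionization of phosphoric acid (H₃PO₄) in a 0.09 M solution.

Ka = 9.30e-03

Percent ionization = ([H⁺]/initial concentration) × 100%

Using Ka equilibrium: x² + Ka×x - Ka×C = 0. Solving: [H⁺] = 2.4652e-02. Percent = (2.4652e-02/0.09) × 100

Percent ionization = 27.4%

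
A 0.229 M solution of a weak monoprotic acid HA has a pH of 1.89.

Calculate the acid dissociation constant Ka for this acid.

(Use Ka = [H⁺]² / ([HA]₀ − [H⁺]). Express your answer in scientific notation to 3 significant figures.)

[H⁺] = 10^(−pH) = 10^(−1.89) = 1.288e-02 M. For HA ⇌ H⁺ + A⁻, Ka = [H⁺][A⁻]/[HA] = [H⁺]² / ([HA]₀ − [H⁺]) = (1.288e-02)² / (0.229 − 1.288e-02) = 7.68e-04.

K_a = 7.68e-04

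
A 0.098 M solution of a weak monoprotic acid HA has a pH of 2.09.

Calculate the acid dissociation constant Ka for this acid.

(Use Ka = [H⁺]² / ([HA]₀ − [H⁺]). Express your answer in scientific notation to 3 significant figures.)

[H⁺] = 10^(−pH) = 10^(−2.09) = 8.128e-03 M. For HA ⇌ H⁺ + A⁻, Ka = [H⁺][A⁻]/[HA] = [H⁺]² / ([HA]₀ − [H⁺]) = (8.128e-03)² / (0.098 − 8.128e-03) = 7.35e-04.

K_a = 7.35e-04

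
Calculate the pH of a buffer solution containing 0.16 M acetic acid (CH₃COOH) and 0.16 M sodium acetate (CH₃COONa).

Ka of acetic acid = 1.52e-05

pKa = -log(1.52e-05) = 4.82. pH = pKa + log([A⁻]/[HA]) = 4.82 + log(0.16/0.16)

pH = 4.82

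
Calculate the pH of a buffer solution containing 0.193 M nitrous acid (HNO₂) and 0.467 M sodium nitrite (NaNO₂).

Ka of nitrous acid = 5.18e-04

pKa = -log(5.18e-04) = 3.29. pH = pKa + log([A⁻]/[HA]) = 3.29 + log(0.467/0.193)

pH = 3.67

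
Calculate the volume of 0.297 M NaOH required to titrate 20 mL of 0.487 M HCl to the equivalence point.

At equivalence: moles acid = moles base. moles HCl = 0.487 × 20/1000 = 0.00974 mol. V_base = moles / 0.297 × 1000 = 32.8 mL.

V_{base} = 32.8 mL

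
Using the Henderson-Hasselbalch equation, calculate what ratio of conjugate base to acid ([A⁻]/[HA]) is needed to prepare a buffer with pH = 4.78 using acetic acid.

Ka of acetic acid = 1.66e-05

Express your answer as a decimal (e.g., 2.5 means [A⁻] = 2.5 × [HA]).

pKa = -log(1.66e-05) = 4.7799. pH = pKa + log([A⁻]/[HA]), so log([A⁻]/[HA]) = pH − pKa = 4.78 − 4.7799 = 0.0001. [A⁻]/[HA] = 10^(0.0001) = 1.00

[A⁻]/[HA] = 1.00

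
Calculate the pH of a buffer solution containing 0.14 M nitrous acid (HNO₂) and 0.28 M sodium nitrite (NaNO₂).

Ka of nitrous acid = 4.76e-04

pKa = -log(4.76e-04) = 3.32. pH = pKa + log([A⁻]/[HA]) = 3.32 + log(0.28/0.14)

pH = 3.62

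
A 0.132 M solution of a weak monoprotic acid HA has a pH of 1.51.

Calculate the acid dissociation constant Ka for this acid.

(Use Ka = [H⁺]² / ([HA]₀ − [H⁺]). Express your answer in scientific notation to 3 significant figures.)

[H⁺] = 10^(−pH) = 10^(−1.51) = 3.090e-02 M. For HA ⇌ H⁺ + A⁻, Ka = [H⁺][A⁻]/[HA] = [H⁺]² / ([HA]₀ − [H⁺]) = (3.090e-02)² / (0.132 − 3.090e-02) = 9.45e-03.

K_a = 9.45e-03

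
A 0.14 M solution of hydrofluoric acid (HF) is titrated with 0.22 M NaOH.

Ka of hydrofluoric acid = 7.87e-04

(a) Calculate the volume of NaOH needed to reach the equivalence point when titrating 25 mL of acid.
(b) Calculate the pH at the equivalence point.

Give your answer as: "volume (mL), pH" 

moles acid = 0.14 × 25/1000 = 0.0035 mol; V_base = moles/0.22 × 1000 = 15.9 mL. At equivalence only the conjugate base is present: [A⁻] = 0.0035/0.041 = 8.5556e-02 M. Kb = Kw/Ka = 1.27e-11; [OH⁻] = √(Kb × [A⁻]) = 1.0426e-06; pOH = 5.98; pH = 14 - pOH = 8.02.

V = 15.9 mL, pH = 8.02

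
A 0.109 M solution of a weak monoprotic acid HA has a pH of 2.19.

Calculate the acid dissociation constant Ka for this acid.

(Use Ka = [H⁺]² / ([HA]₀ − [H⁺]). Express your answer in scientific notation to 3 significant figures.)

[H⁺] = 10^(−pH) = 10^(−2.19) = 6.457e-03 M. For HA ⇌ H⁺ + A⁻, Ka = [H⁺][A⁻]/[HA] = [H⁺]² / ([HA]₀ − [H⁺]) = (6.457e-03)² / (0.109 − 6.457e-03) = 4.07e-04.

K_a = 4.07e-04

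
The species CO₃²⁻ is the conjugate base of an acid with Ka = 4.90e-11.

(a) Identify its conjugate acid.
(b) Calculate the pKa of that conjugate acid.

(a) The conjugate acid is formed by adding one H⁺ to CO₃²⁻, giving HCO₃⁻. (b) pKa = -log(Ka) = -log(4.90e-11) = 10.31.

Conjugate acid: HCO₃⁻; pK_a = 10.31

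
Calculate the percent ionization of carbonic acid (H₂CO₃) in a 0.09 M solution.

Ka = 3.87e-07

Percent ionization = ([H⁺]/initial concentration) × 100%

Using Ka equilibrium: x² + Ka×x - Ka×C = 0. Solving: [H⁺] = 1.8643e-04. Percent = (1.8643e-04/0.09) × 100

Percent ionization = 0.207%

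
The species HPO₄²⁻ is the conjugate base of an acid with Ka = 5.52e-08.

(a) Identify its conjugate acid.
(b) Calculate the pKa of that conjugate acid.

(a) The conjugate acid is formed by adding one H⁺ to HPO₄²⁻, giving H₂PO₄⁻. (b) pKa = -log(Ka) = -log(5.52e-08) = 7.26.

Conjugate acid: H₂PO₄⁻; pK_a = 7.26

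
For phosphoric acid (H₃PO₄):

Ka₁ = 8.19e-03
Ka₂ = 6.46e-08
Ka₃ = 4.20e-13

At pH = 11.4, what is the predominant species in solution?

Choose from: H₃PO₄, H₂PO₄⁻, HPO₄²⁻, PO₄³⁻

pKa₁ = 2.09, pKa₂ = 7.19, pKa₃ = 12.38. For a polyprotic acid the predominant species crosses at each pKa: below pKa_n the protonated form dominates, above it the deprotonated form does. At pH = 11.4, the predominant species is HPO₄²⁻.

HPO₄²⁻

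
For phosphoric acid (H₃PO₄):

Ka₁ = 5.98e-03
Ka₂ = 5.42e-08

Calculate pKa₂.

pKa₂ = -log(Ka₂) = -log(5.42e-08) = 7.27.

pK_{a2} = 7.27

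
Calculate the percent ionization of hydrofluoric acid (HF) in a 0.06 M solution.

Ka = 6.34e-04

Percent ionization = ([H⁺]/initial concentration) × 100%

Using Ka equilibrium: x² + Ka×x - Ka×C = 0. Solving: [H⁺] = 5.8588e-03. Percent = (5.8588e-03/0.06) × 100

Percent ionization = 9.76%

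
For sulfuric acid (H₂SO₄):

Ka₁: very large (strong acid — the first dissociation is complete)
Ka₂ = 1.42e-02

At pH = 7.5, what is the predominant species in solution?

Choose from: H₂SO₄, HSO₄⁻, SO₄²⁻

The first dissociation is complete, so H₂SO₄ itself is never the predominant species in water; pKa₂ = -log(1.42e-02) = 1.85. For a polyprotic acid the predominant species crosses at each pKa: below pKa_n the protonated form dominates, above it the deprotonated form does. At pH = 7.5, the predominant species is SO₄²⁻.

SO₄²⁻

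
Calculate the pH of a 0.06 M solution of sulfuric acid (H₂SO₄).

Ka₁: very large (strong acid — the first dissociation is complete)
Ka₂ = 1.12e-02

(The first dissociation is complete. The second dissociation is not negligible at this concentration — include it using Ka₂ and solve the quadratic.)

First dissociation is complete: [H⁺]₀ = [HSO₄⁻]₀ = C = 0.06 M. Second dissociation HSO₄⁻ ⇌ H⁺ + SO₄²⁻: let x = [SO₄²⁻]. Ka₂ = (C + x)·x / (C − x) = 1.12e-02 → x² + (C + Ka₂)·x − Ka₂·C = 0 → x² + 0.07120·x − 6.720e-04 = 0. x = (−0.07120 + √(0.07120² + 4 × 6.720e-04)) / 2 = 8.4382e-03 M. [H⁺] = C + x = 0.06 + 8.4382e-03 = 6.8438e-02 M. pH = -log(6.8438e-02) = 1.16.

pH = 1.16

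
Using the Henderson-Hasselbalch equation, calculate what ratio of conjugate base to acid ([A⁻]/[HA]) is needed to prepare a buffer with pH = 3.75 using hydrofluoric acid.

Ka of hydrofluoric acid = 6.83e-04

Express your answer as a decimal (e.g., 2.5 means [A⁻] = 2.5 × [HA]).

pKa = -log(6.83e-04) = 3.1656. pH = pKa + log([A⁻]/[HA]), so log([A⁻]/[HA]) = pH − pKa = 3.75 − 3.1656 = 0.5844. [A⁻]/[HA] = 10^(0.5844) = 3.84

[A⁻]/[HA] = 3.84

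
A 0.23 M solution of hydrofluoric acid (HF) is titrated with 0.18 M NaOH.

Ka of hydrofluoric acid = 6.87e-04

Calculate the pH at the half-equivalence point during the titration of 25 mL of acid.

At half-equivalence [HA] = [A⁻], so Henderson-Hasselbalch gives pH = pKa = -log(6.87e-04) = 3.16.

pH = pKa = 3.16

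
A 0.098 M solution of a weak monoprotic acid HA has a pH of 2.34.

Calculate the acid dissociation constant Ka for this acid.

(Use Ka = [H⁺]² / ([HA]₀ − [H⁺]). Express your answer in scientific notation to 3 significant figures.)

[H⁺] = 10^(−pH) = 10^(−2.34) = 4.571e-03 M. For HA ⇌ H⁺ + A⁻, Ka = [H⁺][A⁻]/[HA] = [H⁺]² / ([HA]₀ − [H⁺]) = (4.571e-03)² / (0.098 − 4.571e-03) = 2.24e-04.

K_a = 2.24e-04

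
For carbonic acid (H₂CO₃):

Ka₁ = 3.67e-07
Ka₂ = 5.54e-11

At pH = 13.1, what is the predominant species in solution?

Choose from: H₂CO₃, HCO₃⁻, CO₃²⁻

pKa₁ = 6.44, pKa₂ = 10.26. For a polyprotic acid the predominant species crosses at each pKa: below pKa_n the protonated form dominates, above it the deprotonated form does. At pH = 13.1, the predominant species is CO₃²⁻.

CO₃²⁻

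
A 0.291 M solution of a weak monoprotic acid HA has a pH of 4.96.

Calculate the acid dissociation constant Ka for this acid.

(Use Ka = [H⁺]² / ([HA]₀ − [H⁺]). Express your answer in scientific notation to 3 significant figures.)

[H⁺] = 10^(−pH) = 10^(−4.96) = 1.096e-05 M. For HA ⇌ H⁺ + A⁻, Ka = [H⁺][A⁻]/[HA] = [H⁺]² / ([HA]₀ − [H⁺]) = (1.096e-05)² / (0.291 − 1.096e-05) = 4.13e-10.

K_a = 4.13e-10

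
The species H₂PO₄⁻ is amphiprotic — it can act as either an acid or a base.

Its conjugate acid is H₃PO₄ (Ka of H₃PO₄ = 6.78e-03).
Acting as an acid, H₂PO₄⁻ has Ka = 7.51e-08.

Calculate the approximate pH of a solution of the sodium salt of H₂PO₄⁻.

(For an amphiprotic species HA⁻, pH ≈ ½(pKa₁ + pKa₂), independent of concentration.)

pKa₁ = -log(6.78e-03) = 2.17; pKa₂ = -log(7.51e-08) = 7.12. For an amphiprotic species, pH ≈ ½(pKa₁ + pKa₂) = ½(2.17 + 7.12) = 4.65.

pH = 4.65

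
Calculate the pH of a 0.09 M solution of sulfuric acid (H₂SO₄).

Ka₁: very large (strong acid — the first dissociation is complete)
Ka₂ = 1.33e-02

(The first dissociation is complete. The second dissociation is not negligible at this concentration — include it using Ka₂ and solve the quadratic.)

First dissociation is complete: [H⁺]₀ = [HSO₄⁻]₀ = C = 0.09 M. Second dissociation HSO₄⁻ ⇌ H⁺ + SO₄²⁻: let x = [SO₄²⁻]. Ka₂ = (C + x)·x / (C − x) = 1.33e-02 → x² + (C + Ka₂)·x − Ka₂·C = 0 → x² + 0.10330·x − 1.197e-03 = 0. x = (−0.10330 + √(0.10330² + 4 × 1.197e-03)) / 2 = 1.0517e-02 M. [H⁺] = C + x = 0.09 + 1.0517e-02 = 1.0052e-01 M. pH = -log(1.0052e-01) = 1.00.

pH = 1.00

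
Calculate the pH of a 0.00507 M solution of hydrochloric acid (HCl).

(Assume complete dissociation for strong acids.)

[H⁺] = 0.00507 M for strong acid. pH = -log[H⁺] = -log(0.00507)

pH = 2.29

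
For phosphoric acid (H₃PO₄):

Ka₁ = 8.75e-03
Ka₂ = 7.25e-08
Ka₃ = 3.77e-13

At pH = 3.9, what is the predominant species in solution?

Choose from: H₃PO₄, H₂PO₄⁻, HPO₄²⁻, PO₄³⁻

pKa₁ = 2.06, pKa₂ = 7.14, pKa₃ = 12.42. For a polyprotic acid the predominant species crosses at each pKa: below pKa_n the protonated form dominates, above it the deprotonated form does. At pH = 3.9, the predominant species is H₂PO₄⁻.

H₂PO₄⁻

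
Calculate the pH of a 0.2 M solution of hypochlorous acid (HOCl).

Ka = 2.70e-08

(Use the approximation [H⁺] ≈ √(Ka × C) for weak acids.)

[H⁺] = √(Ka × C) = √(2.70e-08 × 0.2) = 7.3485e-05. pH = -log(7.3485e-05)

pH = 4.13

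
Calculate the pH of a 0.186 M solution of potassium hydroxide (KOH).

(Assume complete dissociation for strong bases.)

[OH⁻] = 0.186 M for strong base. pOH = -log[OH⁻] = 0.73, pH = 14 - pOH

pH = 13.27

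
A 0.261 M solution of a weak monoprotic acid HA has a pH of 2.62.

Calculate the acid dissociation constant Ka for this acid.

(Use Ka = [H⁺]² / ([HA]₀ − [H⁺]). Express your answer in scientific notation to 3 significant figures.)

[H⁺] = 10^(−pH) = 10^(−2.62) = 2.399e-03 M. For HA ⇌ H⁺ + A⁻, Ka = [H⁺][A⁻]/[HA] = [H⁺]² / ([HA]₀ − [H⁺]) = (2.399e-03)² / (0.261 − 2.399e-03) = 2.23e-05.

K_a = 2.23e-05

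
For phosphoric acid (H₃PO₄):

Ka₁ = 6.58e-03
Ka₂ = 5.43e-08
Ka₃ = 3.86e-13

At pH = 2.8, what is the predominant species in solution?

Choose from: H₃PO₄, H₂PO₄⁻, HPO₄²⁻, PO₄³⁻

pKa₁ = 2.18, pKa₂ = 7.27, pKa₃ = 12.41. For a polyprotic acid the predominant species crosses at each pKa: below pKa_n the protonated form dominates, above it the deprotonated form does. At pH = 2.8, the predominant species is H₂PO₄⁻.

H₂PO₄⁻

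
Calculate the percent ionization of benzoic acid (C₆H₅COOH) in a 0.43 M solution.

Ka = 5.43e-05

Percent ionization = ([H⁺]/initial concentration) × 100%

Using Ka equilibrium: x² + Ka×x - Ka×C = 0. Solving: [H⁺] = 4.8050e-03. Percent = (4.8050e-03/0.43) × 100

Percent ionization = 1.12%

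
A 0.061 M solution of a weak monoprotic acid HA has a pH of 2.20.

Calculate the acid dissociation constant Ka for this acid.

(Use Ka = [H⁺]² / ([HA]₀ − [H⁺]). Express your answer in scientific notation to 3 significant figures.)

[H⁺] = 10^(−pH) = 10^(−2.20) = 6.310e-03 M. For HA ⇌ H⁺ + A⁻, Ka = [H⁺][A⁻]/[HA] = [H⁺]² / ([HA]₀ − [H⁺]) = (6.310e-03)² / (0.061 − 6.310e-03) = 7.28e-04.

K_a = 7.28e-04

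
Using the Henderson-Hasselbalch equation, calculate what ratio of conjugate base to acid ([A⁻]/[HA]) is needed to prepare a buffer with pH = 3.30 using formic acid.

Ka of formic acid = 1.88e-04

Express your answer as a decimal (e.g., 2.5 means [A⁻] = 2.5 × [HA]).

pKa = -log(1.88e-04) = 3.7258. pH = pKa + log([A⁻]/[HA]), so log([A⁻]/[HA]) = pH − pKa = 3.30 − 3.7258 = -0.4258. [A⁻]/[HA] = 10^(-0.4258) = 0.375

[A⁻]/[HA] = 0.375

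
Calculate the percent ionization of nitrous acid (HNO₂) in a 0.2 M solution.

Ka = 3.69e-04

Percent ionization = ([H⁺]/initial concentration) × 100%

Using Ka equilibrium: x² + Ka×x - Ka×C = 0. Solving: [H⁺] = 8.4082e-03. Percent = (8.4082e-03/0.2) × 100

Percent ionization = 4.2%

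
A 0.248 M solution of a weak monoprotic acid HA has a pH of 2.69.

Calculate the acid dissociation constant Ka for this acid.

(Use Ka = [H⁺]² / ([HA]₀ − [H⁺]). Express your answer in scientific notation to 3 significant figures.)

[H⁺] = 10^(−pH) = 10^(−2.69) = 2.042e-03 M. For HA ⇌ H⁺ + A⁻, Ka = [H⁺][A⁻]/[HA] = [H⁺]² / ([HA]₀ − [H⁺]) = (2.042e-03)² / (0.248 − 2.042e-03) = 1.69e-05.

K_a = 1.69e-05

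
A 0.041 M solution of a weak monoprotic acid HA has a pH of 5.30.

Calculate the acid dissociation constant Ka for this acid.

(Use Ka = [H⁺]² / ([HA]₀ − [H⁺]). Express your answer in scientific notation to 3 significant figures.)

[H⁺] = 10^(−pH) = 10^(−5.30) = 5.012e-06 M. For HA ⇌ H⁺ + A⁻, Ka = [H⁺][A⁻]/[HA] = [H⁺]² / ([HA]₀ − [H⁺]) = (5.012e-06)² / (0.041 − 5.012e-06) = 6.13e-10.

K_a = 6.13e-10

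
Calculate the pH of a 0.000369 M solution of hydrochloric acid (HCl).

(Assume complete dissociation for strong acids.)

[H⁺] = 0.000369 M for strong acid. pH = -log[H⁺] = -log(0.000369)

pH = 3.43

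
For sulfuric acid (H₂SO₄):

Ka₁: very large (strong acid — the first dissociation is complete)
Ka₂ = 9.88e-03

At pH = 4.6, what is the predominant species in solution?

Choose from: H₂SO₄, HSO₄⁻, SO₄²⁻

The first dissociation is complete, so H₂SO₄ itself is never the predominant species in water; pKa₂ = -log(9.88e-03) = 2.01. For a polyprotic acid the predominant species crosses at each pKa: below pKa_n the protonated form dominates, above it the deprotonated form does. At pH = 4.6, the predominant species is SO₄²⁻.

SO₄²⁻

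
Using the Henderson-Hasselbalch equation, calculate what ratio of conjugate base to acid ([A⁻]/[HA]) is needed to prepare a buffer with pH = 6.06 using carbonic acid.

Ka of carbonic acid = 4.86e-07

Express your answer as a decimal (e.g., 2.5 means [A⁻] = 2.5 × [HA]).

pKa = -log(4.86e-07) = 6.3134. pH = pKa + log([A⁻]/[HA]), so log([A⁻]/[HA]) = pH − pKa = 6.06 − 6.3134 = -0.2534. [A⁻]/[HA] = 10^(-0.2534) = 0.558

[A⁻]/[HA] = 0.558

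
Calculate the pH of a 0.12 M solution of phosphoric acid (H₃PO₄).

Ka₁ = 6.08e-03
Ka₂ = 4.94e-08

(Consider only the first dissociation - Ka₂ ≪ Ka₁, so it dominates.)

First dissociation dominates. From Ka₁ = [H⁺][HA⁻]/[H₂A], x² + Ka₁·x − Ka₁·C = 0 with C = 0.12 M and Ka₁ = 6.08e-03. Solving: [H⁺] = (−Ka₁ + √(Ka₁² + 4·Ka₁·C)) / 2 = 2.4142e-02 M. pH = -log(2.4142e-02) = 1.62.

pH = 1.62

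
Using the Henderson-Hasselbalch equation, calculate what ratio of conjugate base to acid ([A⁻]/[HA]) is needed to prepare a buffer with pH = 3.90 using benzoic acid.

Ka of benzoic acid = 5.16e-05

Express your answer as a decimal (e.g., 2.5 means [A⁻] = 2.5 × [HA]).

pKa = -log(5.16e-05) = 4.2874. pH = pKa + log([A⁻]/[HA]), so log([A⁻]/[HA]) = pH − pKa = 3.90 − 4.2874 = -0.3874. [A⁻]/[HA] = 10^(-0.3874) = 0.410

[A⁻]/[HA] = 0.410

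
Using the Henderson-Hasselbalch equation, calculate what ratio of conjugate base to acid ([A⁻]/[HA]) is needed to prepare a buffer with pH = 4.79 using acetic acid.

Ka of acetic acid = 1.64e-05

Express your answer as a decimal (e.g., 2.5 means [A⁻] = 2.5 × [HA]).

pKa = -log(1.64e-05) = 4.7852. pH = pKa + log([A⁻]/[HA]), so log([A⁻]/[HA]) = pH − pKa = 4.79 − 4.7852 = 0.0048. [A⁻]/[HA] = 10^(0.0048) = 1.01

[A⁻]/[HA] = 1.01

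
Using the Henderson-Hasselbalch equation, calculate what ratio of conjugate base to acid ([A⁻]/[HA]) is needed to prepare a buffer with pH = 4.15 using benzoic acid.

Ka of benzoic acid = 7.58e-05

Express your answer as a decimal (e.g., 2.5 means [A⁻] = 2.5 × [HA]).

pKa = -log(7.58e-05) = 4.1203. pH = pKa + log([A⁻]/[HA]), so log([A⁻]/[HA]) = pH − pKa = 4.15 − 4.1203 = 0.0297. [A⁻]/[HA] = 10^(0.0297) = 1.07

[A⁻]/[HA] = 1.07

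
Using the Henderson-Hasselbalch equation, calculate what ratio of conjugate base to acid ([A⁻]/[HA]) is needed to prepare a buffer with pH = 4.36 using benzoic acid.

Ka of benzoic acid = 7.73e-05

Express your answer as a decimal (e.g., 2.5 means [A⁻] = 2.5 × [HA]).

pKa = -log(7.73e-05) = 4.1118. pH = pKa + log([A⁻]/[HA]), so log([A⁻]/[HA]) = pH − pKa = 4.36 − 4.1118 = 0.2482. [A⁻]/[HA] = 10^(0.2482) = 1.77

[A⁻]/[HA] = 1.77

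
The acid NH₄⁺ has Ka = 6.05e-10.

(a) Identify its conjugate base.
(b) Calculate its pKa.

(a) The conjugate base is formed by removing one H⁺ from NH₄⁺, giving NH₃. (b) pKa = -log(Ka) = -log(6.05e-10) = 9.22.

Conjugate base: NH₃; pK_a = 9.22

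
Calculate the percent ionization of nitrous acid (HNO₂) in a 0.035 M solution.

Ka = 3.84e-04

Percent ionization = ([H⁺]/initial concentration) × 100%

Using Ka equilibrium: x² + Ka×x - Ka×C = 0. Solving: [H⁺] = 3.4791e-03. Percent = (3.4791e-03/0.035) × 100

Percent ionization = 9.94%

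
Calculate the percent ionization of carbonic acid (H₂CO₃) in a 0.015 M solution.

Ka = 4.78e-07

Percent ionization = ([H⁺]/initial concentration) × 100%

Using Ka equilibrium: x² + Ka×x - Ka×C = 0. Solving: [H⁺] = 8.4437e-05. Percent = (8.4437e-05/0.015) × 100

Percent ionization = 0.563%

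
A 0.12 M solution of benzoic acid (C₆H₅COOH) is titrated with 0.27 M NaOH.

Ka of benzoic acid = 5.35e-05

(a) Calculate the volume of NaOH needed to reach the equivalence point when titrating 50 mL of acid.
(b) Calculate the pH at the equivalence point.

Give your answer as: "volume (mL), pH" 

moles acid = 0.12 × 50/1000 = 0.006 mol; V_base = moles/0.27 × 1000 = 22.2 mL. At equivalence only the conjugate base is present: [A⁻] = 0.006/0.072 = 8.3077e-02 M. Kb = Kw/Ka = 1.87e-10; [OH⁻] = √(Kb × [A⁻]) = 3.9406e-06; pOH = 5.40; pH = 14 - pOH = 8.60.

V = 22.2 mL, pH = 8.60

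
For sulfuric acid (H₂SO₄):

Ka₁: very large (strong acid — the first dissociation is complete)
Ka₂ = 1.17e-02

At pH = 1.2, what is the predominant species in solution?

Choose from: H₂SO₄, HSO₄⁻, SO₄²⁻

The first dissociation is complete, so H₂SO₄ itself is never the predominant species in water; pKa₂ = -log(1.17e-02) = 1.93. For a polyprotic acid the predominant species crosses at each pKa: below pKa_n the protonated form dominates, above it the deprotonated form does. At pH = 1.2, the predominant species is HSO₄⁻.

HSO₄⁻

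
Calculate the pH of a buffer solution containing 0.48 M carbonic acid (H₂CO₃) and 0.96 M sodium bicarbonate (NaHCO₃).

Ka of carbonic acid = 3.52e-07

pKa = -log(3.52e-07) = 6.45. pH = pKa + log([A⁻]/[HA]) = 6.45 + log(0.96/0.48)

pH = 6.75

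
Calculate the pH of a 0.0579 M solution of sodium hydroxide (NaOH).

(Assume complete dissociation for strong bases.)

[OH⁻] = 0.0579 M for strong base. pOH = -log[OH⁻] = 1.24, pH = 14 - pOH

pH = 12.76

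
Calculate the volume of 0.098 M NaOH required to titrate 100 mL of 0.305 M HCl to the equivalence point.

At equivalence: moles acid = moles base. moles HCl = 0.305 × 100/1000 = 0.0305 mol. V_base = moles / 0.098 × 1000 = 311.2 mL.

V_{base} = 311.2 mL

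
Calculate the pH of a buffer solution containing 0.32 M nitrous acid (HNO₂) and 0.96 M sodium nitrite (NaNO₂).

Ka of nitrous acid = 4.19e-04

pKa = -log(4.19e-04) = 3.38. pH = pKa + log([A⁻]/[HA]) = 3.38 + log(0.96/0.32)

pH = 3.85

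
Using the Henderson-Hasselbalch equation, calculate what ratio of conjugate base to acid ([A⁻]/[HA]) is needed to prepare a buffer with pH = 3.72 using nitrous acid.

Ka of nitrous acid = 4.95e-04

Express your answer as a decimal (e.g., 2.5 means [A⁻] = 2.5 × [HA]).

pKa = -log(4.95e-04) = 3.3054. pH = pKa + log([A⁻]/[HA]), so log([A⁻]/[HA]) = pH − pKa = 3.72 − 3.3054 = 0.4146. [A⁻]/[HA] = 10^(0.4146) = 2.60

[A⁻]/[HA] = 2.60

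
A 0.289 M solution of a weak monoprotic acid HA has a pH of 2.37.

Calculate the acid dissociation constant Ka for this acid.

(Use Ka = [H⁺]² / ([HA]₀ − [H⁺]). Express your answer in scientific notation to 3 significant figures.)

[H⁺] = 10^(−pH) = 10^(−2.37) = 4.266e-03 M. For HA ⇌ H⁺ + A⁻, Ka = [H⁺][A⁻]/[HA] = [H⁺]² / ([HA]₀ − [H⁺]) = (4.266e-03)² / (0.289 − 4.266e-03) = 6.39e-05.

K_a = 6.39e-05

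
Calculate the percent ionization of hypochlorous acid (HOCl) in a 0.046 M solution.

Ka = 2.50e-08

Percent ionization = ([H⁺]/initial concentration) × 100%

Using Ka equilibrium: x² + Ka×x - Ka×C = 0. Solving: [H⁺] = 3.3899e-05. Percent = (3.3899e-05/0.046) × 100

Percent ionization = 0.0737%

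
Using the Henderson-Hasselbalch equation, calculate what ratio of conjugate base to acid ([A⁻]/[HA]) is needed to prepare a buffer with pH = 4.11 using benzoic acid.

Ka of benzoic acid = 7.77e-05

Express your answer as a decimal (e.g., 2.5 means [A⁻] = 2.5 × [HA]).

pKa = -log(7.77e-05) = 4.1096. pH = pKa + log([A⁻]/[HA]), so log([A⁻]/[HA]) = pH − pKa = 4.11 − 4.1096 = 0.0004. [A⁻]/[HA] = 10^(0.0004) = 1.00

[A⁻]/[HA] = 1.00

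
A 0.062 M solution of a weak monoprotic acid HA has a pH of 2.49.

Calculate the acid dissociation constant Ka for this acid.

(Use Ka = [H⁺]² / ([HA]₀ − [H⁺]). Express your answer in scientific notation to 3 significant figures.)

[H⁺] = 10^(−pH) = 10^(−2.49) = 3.236e-03 M. For HA ⇌ H⁺ + A⁻, Ka = [H⁺][A⁻]/[HA] = [H⁺]² / ([HA]₀ − [H⁺]) = (3.236e-03)² / (0.062 − 3.236e-03) = 1.78e-04.

K_a = 1.78e-04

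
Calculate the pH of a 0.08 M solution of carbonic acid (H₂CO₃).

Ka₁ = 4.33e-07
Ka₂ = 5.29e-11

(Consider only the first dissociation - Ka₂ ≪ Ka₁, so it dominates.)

First dissociation dominates. From Ka₁ = [H⁺][HA⁻]/[H₂A], x² + Ka₁·x − Ka₁·C = 0 with C = 0.08 M and Ka₁ = 4.33e-07. Solving: [H⁺] = (−Ka₁ + √(Ka₁² + 4·Ka₁·C)) / 2 = 1.8590e-04 M. pH = -log(1.8590e-04) = 3.73.

pH = 3.73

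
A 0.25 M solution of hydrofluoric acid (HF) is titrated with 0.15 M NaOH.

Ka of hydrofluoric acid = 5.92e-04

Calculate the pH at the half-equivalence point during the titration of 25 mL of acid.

At half-equivalence [HA] = [A⁻], so Henderson-Hasselbalch gives pH = pKa = -log(5.92e-04) = 3.23.

pH = pKa = 3.23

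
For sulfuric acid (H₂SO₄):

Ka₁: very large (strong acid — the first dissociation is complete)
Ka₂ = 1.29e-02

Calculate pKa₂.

pKa₂ = -log(Ka₂) = -log(1.29e-02) = 1.89.

pK_{a2} = 1.89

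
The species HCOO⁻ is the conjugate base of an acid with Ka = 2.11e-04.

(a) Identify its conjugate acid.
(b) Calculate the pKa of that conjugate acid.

(a) The conjugate acid is formed by adding one H⁺ to HCOO⁻, giving HCOOH. (b) pKa = -log(Ka) = -log(2.11e-04) = 3.68.

Conjugate acid: HCOOH; pK_a = 3.68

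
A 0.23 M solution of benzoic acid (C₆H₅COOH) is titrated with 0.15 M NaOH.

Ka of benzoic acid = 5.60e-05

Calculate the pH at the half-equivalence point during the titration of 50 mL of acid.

At half-equivalence [HA] = [A⁻], so Henderson-Hasselbalch gives pH = pKa = -log(5.60e-05) = 4.25.

pH = pKa = 4.25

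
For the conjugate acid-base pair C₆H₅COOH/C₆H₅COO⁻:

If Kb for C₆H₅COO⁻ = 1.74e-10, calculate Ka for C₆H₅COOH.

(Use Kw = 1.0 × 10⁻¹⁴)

For a conjugate pair Ka × Kb = Kw, so Ka = Kw/Kb = 1.0 × 10⁻¹⁴ / 1.74e-10 = 5.75e-05.

K_a = 5.75e-05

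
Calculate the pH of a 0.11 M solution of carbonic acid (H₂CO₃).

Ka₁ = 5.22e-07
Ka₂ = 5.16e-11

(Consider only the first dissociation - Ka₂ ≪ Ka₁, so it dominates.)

First dissociation dominates. From Ka₁ = [H⁺][HA⁻]/[H₂A], x² + Ka₁·x − Ka₁·C = 0 with C = 0.11 M and Ka₁ = 5.22e-07. Solving: [H⁺] = (−Ka₁ + √(Ka₁² + 4·Ka₁·C)) / 2 = 2.3936e-04 M. pH = -log(2.3936e-04) = 3.62.

pH = 3.62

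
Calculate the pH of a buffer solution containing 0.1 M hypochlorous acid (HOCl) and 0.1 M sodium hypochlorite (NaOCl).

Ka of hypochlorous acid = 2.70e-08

pKa = -log(2.70e-08) = 7.57. pH = pKa + log([A⁻]/[HA]) = 7.57 + log(0.1/0.1)

pH = 7.57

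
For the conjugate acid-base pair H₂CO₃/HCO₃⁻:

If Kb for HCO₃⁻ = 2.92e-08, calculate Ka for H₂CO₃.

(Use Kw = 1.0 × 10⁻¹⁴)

For a conjugate pair Ka × Kb = Kw, so Ka = Kw/Kb = 1.0 × 10⁻¹⁴ / 2.92e-08 = 3.42e-07.

K_a = 3.42e-07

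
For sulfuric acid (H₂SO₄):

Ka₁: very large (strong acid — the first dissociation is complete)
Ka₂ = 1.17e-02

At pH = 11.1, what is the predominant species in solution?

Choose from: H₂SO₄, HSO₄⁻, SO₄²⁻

The first dissociation is complete, so H₂SO₄ itself is never the predominant species in water; pKa₂ = -log(1.17e-02) = 1.93. For a polyprotic acid the predominant species crosses at each pKa: below pKa_n the protonated form dominates, above it the deprotonated form does. At pH = 11.1, the predominant species is SO₄²⁻.

SO₄²⁻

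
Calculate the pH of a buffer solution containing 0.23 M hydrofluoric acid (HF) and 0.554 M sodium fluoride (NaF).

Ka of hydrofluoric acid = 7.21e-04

pKa = -log(7.21e-04) = 3.14. pH = pKa + log([A⁻]/[HA]) = 3.14 + log(0.554/0.23)

pH = 3.52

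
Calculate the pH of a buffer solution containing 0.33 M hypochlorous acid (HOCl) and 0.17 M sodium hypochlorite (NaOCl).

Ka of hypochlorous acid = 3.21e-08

pKa = -log(3.21e-08) = 7.49. pH = pKa + log([A⁻]/[HA]) = 7.49 + log(0.17/0.33)

pH = 7.21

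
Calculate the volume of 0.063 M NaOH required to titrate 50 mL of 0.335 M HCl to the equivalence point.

At equivalence: moles acid = moles base. moles HCl = 0.335 × 50/1000 = 0.01675 mol. V_base = moles / 0.063 × 1000 = 265.9 mL.

V_{base} = 265.9 mL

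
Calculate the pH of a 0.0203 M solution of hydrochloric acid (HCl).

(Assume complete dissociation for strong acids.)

[H⁺] = 0.0203 M for strong acid. pH = -log[H⁺] = -log(0.0203)

pH = 1.69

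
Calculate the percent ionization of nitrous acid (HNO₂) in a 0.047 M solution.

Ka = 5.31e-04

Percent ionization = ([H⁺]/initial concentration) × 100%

Using Ka equilibrium: x² + Ka×x - Ka×C = 0. Solving: [H⁺] = 4.7372e-03. Percent = (4.7372e-03/0.047) × 100

Percent ionization = 10.1%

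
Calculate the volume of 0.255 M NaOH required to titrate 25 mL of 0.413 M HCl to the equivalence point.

At equivalence: moles acid = moles base. moles HCl = 0.413 × 25/1000 = 0.01032 mol. V_base = moles / 0.255 × 1000 = 40.5 mL.

V_{base} = 40.5 mL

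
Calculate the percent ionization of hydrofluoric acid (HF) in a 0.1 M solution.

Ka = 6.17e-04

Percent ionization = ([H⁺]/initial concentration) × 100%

Using Ka equilibrium: x² + Ka×x - Ka×C = 0. Solving: [H⁺] = 7.5525e-03. Percent = (7.5525e-03/0.1) × 100

Percent ionization = 7.55%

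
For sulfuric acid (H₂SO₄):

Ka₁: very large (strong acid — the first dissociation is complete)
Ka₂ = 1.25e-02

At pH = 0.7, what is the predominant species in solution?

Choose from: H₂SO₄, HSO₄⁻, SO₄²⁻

The first dissociation is complete, so H₂SO₄ itself is never the predominant species in water; pKa₂ = -log(1.25e-02) = 1.90. For a polyprotic acid the predominant species crosses at each pKa: below pKa_n the protonated form dominates, above it the deprotonated form does. At pH = 0.7, the predominant species is HSO₄⁻.

HSO₄⁻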